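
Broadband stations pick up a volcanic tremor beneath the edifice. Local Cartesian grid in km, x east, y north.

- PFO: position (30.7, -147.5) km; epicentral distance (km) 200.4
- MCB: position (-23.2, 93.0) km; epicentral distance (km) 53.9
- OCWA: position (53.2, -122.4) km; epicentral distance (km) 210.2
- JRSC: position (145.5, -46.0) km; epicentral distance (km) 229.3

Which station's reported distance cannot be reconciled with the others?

Solve using three stations at a time. Using MCB, OCWA, JRSC (subtract circle equations pairwise → linear system) gives (x, y) ≈ (-60.7, 54.3).
Distances from that point to each station vs reported:
  PFO: calculated 221.5 vs reported 200.4 → residual 21.1 km
  MCB: calculated 53.9 vs reported 53.9 → residual 0.0 km
  OCWA: calculated 210.2 vs reported 210.2 → residual 0.0 km
  JRSC: calculated 229.3 vs reported 229.3 → residual 0.0 km
MCB, OCWA, JRSC are mutually consistent (residuals ≈ 0); PFO is off by 21.1 km.

PFO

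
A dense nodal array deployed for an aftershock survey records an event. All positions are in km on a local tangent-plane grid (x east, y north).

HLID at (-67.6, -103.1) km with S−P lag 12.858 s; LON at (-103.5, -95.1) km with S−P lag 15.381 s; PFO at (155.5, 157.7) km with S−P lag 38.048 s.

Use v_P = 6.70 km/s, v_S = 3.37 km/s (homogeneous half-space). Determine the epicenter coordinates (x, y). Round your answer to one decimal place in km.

Distance from S−P lag: d = Δt · v_P v_S / (v_P − v_S) = Δt · (6.70·3.37)/(6.70−3.37) ≈ 6.7805·Δt.
So d_HLID = 87.18, d_LON = 104.29, d_PFO = 257.98 km.
Circle about each station: (x + 67.6)² + (y + 103.1)² = 87.18²; (x + 103.5)² + (y + 95.1)² = 104.29²; (x − 155.5)² + (y − 157.7)² = 257.98².
Subtracting the HLID equation from the LON and PFO equations removes the quadratic terms:
-71.8 x + 16.0 y = 1280.84
446.2 x + 521.6 y = -25103.16
Solving the 2×2 system: x ≈ -24.0, y ≈ -27.6 km.
Check against HLID (with the unrounded x, y): √((x + 67.6)²+(y + 103.1)²) = 87.19 ≈ 87.18 km. ✓

-24.0 km east, -27.6 km north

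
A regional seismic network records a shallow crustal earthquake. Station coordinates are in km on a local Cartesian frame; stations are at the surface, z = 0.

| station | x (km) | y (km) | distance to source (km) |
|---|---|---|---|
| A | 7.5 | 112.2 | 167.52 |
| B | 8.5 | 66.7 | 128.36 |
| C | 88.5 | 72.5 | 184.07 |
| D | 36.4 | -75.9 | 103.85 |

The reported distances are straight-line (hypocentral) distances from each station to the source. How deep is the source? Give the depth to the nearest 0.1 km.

depth ≈ 39.4 km

Each station gives a sphere (x−x_i)² + (y−y_i)² + z² = d_i² (stations at z=0).
Subtracting the A sphere from B and C: z² cancels, leaving linear equations in x and y:
2.0 x − 91.0 y = 3462.71
162.0 x − 79.4 y = -5375.40
Solving: x ≈ -52.396, y ≈ -39.203 km (keep extra digits for the depth step; rounded: -52.4, -39.2).
Then from the A sphere: z² = 167.52² − (x − 7.5)² − (y − 112.2)² with x = -52.396, y = -39.203, so z ≈ 39.402 ≈ 39.4 km.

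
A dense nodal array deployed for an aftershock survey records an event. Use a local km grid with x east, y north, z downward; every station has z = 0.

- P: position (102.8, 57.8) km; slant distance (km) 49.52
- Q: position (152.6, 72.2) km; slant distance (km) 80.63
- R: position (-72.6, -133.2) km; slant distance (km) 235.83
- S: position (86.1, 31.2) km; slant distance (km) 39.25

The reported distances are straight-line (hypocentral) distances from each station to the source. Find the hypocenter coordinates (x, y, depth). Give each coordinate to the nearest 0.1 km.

Each station gives a sphere (x−x_i)² + (y−y_i)² + z² = d_i² (stations at z=0).
Subtracting the P sphere from Q and R: z² cancels, leaving linear equations in x and y:
99.6 x + 28.8 y = 10541.95
-350.8 x − 382.0 y = -44059.24
Solving: x ≈ 98.701, y ≈ 24.699 km (keep extra digits for the depth step; rounded: 98.7, 24.7).
Then from the P sphere: z² = 49.52² − (x − 102.8)² − (y − 57.8)² with x = 98.701, y = 24.699, so z ≈ 36.603 ≈ 36.6 km.
Check against S (with the unrounded solution): distance 39.25 ≈ 39.25 km. ✓

x ≈ 98.7 km, y ≈ 24.7 km, depth ≈ 36.6 km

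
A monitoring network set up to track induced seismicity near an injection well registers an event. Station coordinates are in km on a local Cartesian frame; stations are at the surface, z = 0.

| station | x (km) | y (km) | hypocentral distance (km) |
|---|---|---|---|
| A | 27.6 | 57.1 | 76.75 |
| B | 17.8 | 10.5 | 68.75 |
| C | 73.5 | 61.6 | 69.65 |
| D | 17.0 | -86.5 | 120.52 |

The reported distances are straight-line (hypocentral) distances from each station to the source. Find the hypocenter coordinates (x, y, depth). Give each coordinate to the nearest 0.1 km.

x ≈ 66.5 km, y ≈ 12.1 km, depth ≈ 48.5 km

Each station gives a sphere (x−x_i)² + (y−y_i)² + z² = d_i² (stations at z=0).
Subtracting the A sphere from B and C: z² cancels, leaving linear equations in x and y:
-19.6 x − 93.2 y = -2431.08
91.8 x + 9.0 y = 6214.08
Solving: x ≈ 66.505, y ≈ 12.098 km (keep extra digits for the depth step; rounded: 66.5, 12.1).
Then from the A sphere: z² = 76.75² − (x − 27.6)² − (y − 57.1)² with x = 66.505, y = 12.098, so z ≈ 48.495 ≈ 48.5 km.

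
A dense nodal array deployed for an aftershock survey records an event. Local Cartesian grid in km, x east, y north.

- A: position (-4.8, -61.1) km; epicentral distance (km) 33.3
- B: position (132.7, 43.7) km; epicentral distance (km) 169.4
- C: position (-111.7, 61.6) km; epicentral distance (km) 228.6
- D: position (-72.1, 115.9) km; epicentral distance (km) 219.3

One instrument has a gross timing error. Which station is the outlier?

Solve using three stations at a time. Using A, B, D (subtract circle equations pairwise → linear system) gives (x, y) ≈ (20.3, -83.0).
Distances from that point to each station vs reported:
  A: calculated 33.3 vs reported 33.3 → residual 0.0 km
  B: calculated 169.4 vs reported 169.4 → residual 0.0 km
  C: calculated 195.8 vs reported 228.6 → residual 32.8 km
  D: calculated 219.3 vs reported 219.3 → residual 0.0 km
A, B, D are mutually consistent (residuals ≈ 0); C is off by 32.8 km.

C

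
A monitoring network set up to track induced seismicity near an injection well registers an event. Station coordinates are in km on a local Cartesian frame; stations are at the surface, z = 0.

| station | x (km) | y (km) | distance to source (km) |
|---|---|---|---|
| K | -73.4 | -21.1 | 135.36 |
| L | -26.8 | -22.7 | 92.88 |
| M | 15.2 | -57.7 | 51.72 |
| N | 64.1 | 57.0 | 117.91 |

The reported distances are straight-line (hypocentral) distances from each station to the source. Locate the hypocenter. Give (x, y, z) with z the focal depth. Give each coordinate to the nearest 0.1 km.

(52.8, -54.9, 35.4)

Each station gives a sphere (x−x_i)² + (y−y_i)² + z² = d_i² (stations at z=0).
Subtracting the K sphere from L and M: z² cancels, leaving linear equations in x and y:
93.2 x − 3.2 y = 5096.40
177.2 x − 73.2 y = 13374.93
Solving: x ≈ 52.797, y ≈ -54.908 km (keep extra digits for the depth step; rounded: 52.8, -54.9).
Then from the K sphere: z² = 135.36² − (x + 73.4)² − (y + 21.1)² with x = 52.797, y = -54.908, so z ≈ 35.407 ≈ 35.4 km.
Check against N (with the unrounded solution): distance 117.92 ≈ 117.91 km. ✓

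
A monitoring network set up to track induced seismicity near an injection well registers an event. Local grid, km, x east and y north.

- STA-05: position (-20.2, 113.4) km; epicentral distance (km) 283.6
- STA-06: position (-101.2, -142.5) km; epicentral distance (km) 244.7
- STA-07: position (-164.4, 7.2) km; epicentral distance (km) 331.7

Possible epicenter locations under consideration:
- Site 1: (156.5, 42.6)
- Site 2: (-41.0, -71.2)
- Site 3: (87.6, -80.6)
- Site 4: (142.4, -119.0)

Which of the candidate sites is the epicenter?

Site 4

For each candidate, compare |candidate − station| to the reported distance:
Site 1: residuals STA-05 93.2, STA-06 72.6, STA-07 8.9 → max 93.2 km
Site 2: residuals STA-05 97.8, STA-06 151.4, STA-07 185.5 → max 185.5 km
Site 3: residuals STA-05 61.7, STA-06 46.0, STA-07 64.8 → max 64.8 km
Site 4: residuals STA-05 0.0, STA-06 0.0, STA-07 0.0 → max 0.0 km
Only Site 4 has all residuals ≈ 0.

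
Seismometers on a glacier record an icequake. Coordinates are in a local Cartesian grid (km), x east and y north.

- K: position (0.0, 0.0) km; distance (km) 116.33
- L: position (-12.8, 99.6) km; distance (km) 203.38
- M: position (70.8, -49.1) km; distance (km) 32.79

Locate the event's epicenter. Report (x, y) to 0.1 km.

Circle about each station: x² + y² = 116.33²; (x + 12.8)² + (y − 99.6)² = 203.38²; (x − 70.8)² + (y + 49.1)² = 32.79².
Subtracting the K equation from the L and M equations removes the quadratic terms:
-25.6 x + 199.2 y = -17746.76
141.6 x − 98.2 y = 19880.93
Solving the 2×2 system: x ≈ 86.3, y ≈ -78.0 km.

x ≈ 86.3 km, y ≈ -78.0 km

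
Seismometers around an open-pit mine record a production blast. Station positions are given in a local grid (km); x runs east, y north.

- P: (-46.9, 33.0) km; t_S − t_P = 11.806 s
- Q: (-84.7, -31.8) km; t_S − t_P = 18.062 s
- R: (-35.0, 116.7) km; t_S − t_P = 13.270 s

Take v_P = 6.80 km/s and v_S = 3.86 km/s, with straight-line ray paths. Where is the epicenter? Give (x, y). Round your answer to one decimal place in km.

Distance from S−P lag: d = Δt · v_P v_S / (v_P − v_S) = Δt · (6.80·3.86)/(6.80−3.86) ≈ 8.9279·Δt.
So d_P = 105.40, d_Q = 161.26, d_R = 118.47 km.
Circle about each station: (x + 46.9)² + (y − 33.0)² = 105.40²; (x + 84.7)² + (y + 31.8)² = 161.26²; (x + 35.0)² + (y − 116.7)² = 118.47².
Subtracting pairs of circle equations eliminates x²+y² and gives linear equations (the radical axes):
-75.6 x − 129.6 y = -9998.91
23.8 x + 167.4 y = 8629.30
Solving the 2×2 system: x ≈ 58.0, y ≈ 43.3 km.

58.0 km east, 43.3 km north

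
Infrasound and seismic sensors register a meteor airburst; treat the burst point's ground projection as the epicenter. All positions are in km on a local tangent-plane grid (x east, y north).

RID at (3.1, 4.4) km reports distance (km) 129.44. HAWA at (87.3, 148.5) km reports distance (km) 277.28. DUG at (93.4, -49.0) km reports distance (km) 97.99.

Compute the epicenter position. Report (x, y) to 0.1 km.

28.6 km east, -122.5 km north

Circle about each station: (x − 3.1)² + (y − 4.4)² = 129.44²; (x − 87.3)² + (y − 148.5)² = 277.28²; (x − 93.4)² + (y + 49.0)² = 97.99².
Subtracting the RID equation from the HAWA and DUG equations removes the quadratic terms:
168.4 x + 288.2 y = -30484.91
180.6 x − 106.8 y = 18248.26
Solving the 2×2 system: x ≈ 28.6, y ≈ -122.5 km.
Check against RID (with the unrounded x, y): √((x − 3.1)²+(y − 4.4)²) = 129.43 ≈ 129.44 km. ✓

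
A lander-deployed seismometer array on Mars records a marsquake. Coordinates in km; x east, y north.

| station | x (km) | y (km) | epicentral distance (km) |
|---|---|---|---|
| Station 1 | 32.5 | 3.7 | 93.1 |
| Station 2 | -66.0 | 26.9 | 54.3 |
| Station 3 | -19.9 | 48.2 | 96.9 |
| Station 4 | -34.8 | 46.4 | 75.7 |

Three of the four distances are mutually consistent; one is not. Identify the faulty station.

Station 3

Solve using three stations at a time. Using Station 1, Station 2, Station 4 (subtract circle equations pairwise → linear system) gives (x, y) ≈ (-55.6, -26.4).
Distances from that point to each station vs reported:
  Station 1: calculated 93.1 vs reported 93.1 → residual 0.0 km
  Station 2: calculated 54.3 vs reported 54.3 → residual 0.0 km
  Station 3: calculated 82.7 vs reported 96.9 → residual 14.2 km
  Station 4: calculated 75.7 vs reported 75.7 → residual 0.0 km
Station 1, Station 2, Station 4 are mutually consistent (residuals ≈ 0); Station 3 is off by 14.2 km.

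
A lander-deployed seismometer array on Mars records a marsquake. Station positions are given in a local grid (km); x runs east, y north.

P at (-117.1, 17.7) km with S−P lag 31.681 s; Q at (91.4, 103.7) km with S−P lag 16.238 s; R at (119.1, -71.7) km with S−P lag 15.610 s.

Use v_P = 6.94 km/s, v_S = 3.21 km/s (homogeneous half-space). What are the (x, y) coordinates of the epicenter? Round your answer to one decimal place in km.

Distance from S−P lag: d = Δt · v_P v_S / (v_P − v_S) = Δt · (6.94·3.21)/(6.94−3.21) ≈ 5.9725·Δt.
So d_P = 189.21, d_Q = 96.98, d_R = 93.23 km.
Circle about each station: (x + 117.1)² + (y − 17.7)² = 189.21²; (x − 91.4)² + (y − 103.7)² = 96.98²; (x − 119.1)² + (y + 71.7)² = 93.23².
Subtracting the P equation from the Q and R equations removes the quadratic terms:
417.0 x + 172.0 y = 31477.25
472.4 x − 178.8 y = 32408.59
Solving the 2×2 system: x ≈ 71.9, y ≈ 8.7 km.

71.9 km east, 8.7 km north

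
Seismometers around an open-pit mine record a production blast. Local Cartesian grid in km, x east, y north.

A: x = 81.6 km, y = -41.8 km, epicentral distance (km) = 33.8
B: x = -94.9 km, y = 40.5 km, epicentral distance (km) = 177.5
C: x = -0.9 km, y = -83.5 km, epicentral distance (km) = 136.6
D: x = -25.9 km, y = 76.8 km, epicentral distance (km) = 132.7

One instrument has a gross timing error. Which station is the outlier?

Solve using three stations at a time. Using A, B, D (subtract circle equations pairwise → linear system) gives (x, y) ≈ (75.7, -8.6).
Distances from that point to each station vs reported:
  A: calculated 33.7 vs reported 33.8 → residual 0.1 km
  B: calculated 177.5 vs reported 177.5 → residual 0.0 km
  C: calculated 107.1 vs reported 136.6 → residual 29.5 km
  D: calculated 132.7 vs reported 132.7 → residual 0.0 km
A, B, D are mutually consistent (residuals ≈ 0); C is off by 29.5 km.

C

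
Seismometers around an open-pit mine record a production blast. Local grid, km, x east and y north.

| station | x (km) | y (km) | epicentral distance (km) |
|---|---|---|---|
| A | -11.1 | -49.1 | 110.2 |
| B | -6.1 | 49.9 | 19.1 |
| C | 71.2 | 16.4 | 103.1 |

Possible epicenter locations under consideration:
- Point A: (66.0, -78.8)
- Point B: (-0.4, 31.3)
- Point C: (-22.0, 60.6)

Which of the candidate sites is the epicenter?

For each candidate, compare |candidate − station| to the reported distance:
Point A: residuals A 27.6, B 128.4, C 7.8 → max 128.4 km
Point B: residuals A 29.1, B 0.4, C 30.0 → max 30.0 km
Point C: residuals A 0.0, B 0.1, C 0.0 → max 0.1 km
Only Point C has all residuals ≈ 0.

Point C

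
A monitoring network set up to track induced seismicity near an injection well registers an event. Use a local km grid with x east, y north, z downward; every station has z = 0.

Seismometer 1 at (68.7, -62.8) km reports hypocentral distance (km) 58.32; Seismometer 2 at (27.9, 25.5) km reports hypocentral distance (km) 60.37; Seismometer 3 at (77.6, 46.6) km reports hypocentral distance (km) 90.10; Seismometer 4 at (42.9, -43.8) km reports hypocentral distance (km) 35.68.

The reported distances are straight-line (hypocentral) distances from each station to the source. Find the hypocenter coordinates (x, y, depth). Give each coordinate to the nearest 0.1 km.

Each station gives a sphere (x−x_i)² + (y−y_i)² + z² = d_i² (stations at z=0).
Subtracting the Seismometer 1 sphere from Seismometer 2 and Seismometer 3: z² cancels, leaving linear equations in x and y:
-81.6 x + 176.6 y = -7478.18
17.8 x + 218.8 y = -5187.00
Solving: x ≈ 34.299, y ≈ -26.497 km (keep extra digits for the depth step; rounded: 34.3, -26.5).
Then from the Seismometer 1 sphere: z² = 58.32² − (x − 68.7)² − (y + 62.8)² with x = 34.299, y = -26.497, so z ≈ 29.998 ≈ 30.0 km.
Check against Seismometer 4 (with the unrounded solution): distance 35.68 ≈ 35.68 km. ✓

(34.3, -26.5, 30.0)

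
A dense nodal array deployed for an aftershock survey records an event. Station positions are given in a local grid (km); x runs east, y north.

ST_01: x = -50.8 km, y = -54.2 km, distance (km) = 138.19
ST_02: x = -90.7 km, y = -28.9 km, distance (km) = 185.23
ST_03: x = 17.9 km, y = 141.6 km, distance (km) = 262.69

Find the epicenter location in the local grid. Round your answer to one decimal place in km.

x ≈ 73.2 km, y ≈ -115.2 km

Circle about each station: (x + 50.8)² + (y + 54.2)² = 138.19²; (x + 90.7)² + (y + 28.9)² = 185.23²; (x − 17.9)² + (y − 141.6)² = 262.69².
Subtracting the ST_01 equation from the ST_02 and ST_03 equations removes the quadratic terms:
-79.8 x + 50.6 y = -11670.26
137.4 x + 391.6 y = -35056.87
Solving the 2×2 system: x ≈ 73.2, y ≈ -115.2 km.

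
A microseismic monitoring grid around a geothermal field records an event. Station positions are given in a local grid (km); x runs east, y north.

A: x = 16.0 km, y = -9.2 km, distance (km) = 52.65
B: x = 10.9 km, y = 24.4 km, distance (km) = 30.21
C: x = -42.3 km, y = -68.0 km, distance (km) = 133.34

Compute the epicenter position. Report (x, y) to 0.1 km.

x ≈ 37.4 km, y ≈ 38.9 km

Circle about each station: (x − 16.0)² + (y + 9.2)² = 52.65²; (x − 10.9)² + (y − 24.4)² = 30.21²; (x + 42.3)² + (y + 68.0)² = 133.34².
Subtracting pairs of circle equations eliminates x²+y² and gives linear equations (the radical axes):
-10.2 x + 67.2 y = 2232.91
-116.6 x − 117.6 y = -8934.88
Solving the 2×2 system: x ≈ 37.4, y ≈ 38.9 km.
Check against A (with the unrounded x, y): √((x − 16.0)²+(y + 9.2)²) = 52.65 ≈ 52.65 km. ✓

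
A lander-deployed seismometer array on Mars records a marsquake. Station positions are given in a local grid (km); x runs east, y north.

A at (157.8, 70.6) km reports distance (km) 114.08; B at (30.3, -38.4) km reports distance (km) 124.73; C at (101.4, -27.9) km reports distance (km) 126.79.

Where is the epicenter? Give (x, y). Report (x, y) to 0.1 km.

Circle about each station: (x − 157.8)² + (y − 70.6)² = 114.08²; (x − 30.3)² + (y + 38.4)² = 124.73²; (x − 101.4)² + (y + 27.9)² = 126.79².
Subtracting pairs of circle equations eliminates x²+y² and gives linear equations (the radical axes):
-255.0 x − 218.0 y = -30035.88
-112.8 x − 197.0 y = -21886.29
Solving the 2×2 system: x ≈ 44.7, y ≈ 85.5 km.

44.7 km east, 85.5 km north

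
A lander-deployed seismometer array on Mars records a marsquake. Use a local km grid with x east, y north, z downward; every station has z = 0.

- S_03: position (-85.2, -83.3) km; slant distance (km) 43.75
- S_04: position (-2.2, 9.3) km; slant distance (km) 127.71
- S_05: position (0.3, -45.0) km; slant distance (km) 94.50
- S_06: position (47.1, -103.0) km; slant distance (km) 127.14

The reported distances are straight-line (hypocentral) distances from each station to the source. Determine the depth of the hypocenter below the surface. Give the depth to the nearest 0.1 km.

41.4 km

Each station gives a sphere (x−x_i)² + (y−y_i)² + z² = d_i² (stations at z=0).
Subtracting the S_03 sphere from S_04 and S_05: z² cancels, leaving linear equations in x and y:
166.0 x + 185.2 y = -28502.38
171.0 x + 76.6 y = -19189.03
Solving: x ≈ -72.310, y ≈ -89.087 km (keep extra digits for the depth step; rounded: -72.3, -89.1).
Then from the S_03 sphere: z² = 43.75² − (x + 85.2)² − (y + 83.3)² with x = -72.310, y = -89.087, so z ≈ 41.406 ≈ 41.4 km.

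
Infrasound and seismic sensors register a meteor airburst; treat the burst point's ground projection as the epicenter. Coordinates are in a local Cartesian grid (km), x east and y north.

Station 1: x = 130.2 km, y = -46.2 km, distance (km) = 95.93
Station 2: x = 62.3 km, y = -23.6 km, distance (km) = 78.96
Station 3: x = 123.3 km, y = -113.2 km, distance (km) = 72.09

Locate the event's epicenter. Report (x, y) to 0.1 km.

(52.1, -101.9)

Circle about each station: (x − 130.2)² + (y + 46.2)² = 95.93²; (x − 62.3)² + (y + 23.6)² = 78.96²; (x − 123.3)² + (y + 113.2)² = 72.09².
Subtracting the Station 1 equation from the Station 2 and Station 3 equations removes the quadratic terms:
-135.8 x + 45.2 y = -11680.35
-13.8 x − 134.0 y = 12936.25
Solving the 2×2 system: x ≈ 52.1, y ≈ -101.9 km.
Check against Station 1 (with the unrounded x, y): √((x − 130.2)²+(y + 46.2)²) = 95.94 ≈ 95.93 km. ✓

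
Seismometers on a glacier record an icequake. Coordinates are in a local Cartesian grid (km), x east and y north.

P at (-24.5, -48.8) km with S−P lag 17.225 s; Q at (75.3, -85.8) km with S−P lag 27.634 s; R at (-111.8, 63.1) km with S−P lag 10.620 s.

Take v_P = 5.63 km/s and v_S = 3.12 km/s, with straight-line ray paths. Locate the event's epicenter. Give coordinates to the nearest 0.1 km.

Distance from S−P lag: d = Δt · v_P v_S / (v_P − v_S) = Δt · (5.63·3.12)/(5.63−3.12) ≈ 6.9982·Δt.
So d_P = 120.54, d_Q = 193.39, d_R = 74.32 km.
Circle about each station: (x + 24.5)² + (y + 48.8)² = 120.54²; (x − 75.3)² + (y + 85.8)² = 193.39²; (x + 111.8)² + (y − 63.1)² = 74.32².
Subtracting pairs of circle equations eliminates x²+y² and gives linear equations (the radical axes):
199.6 x − 74.0 y = -12819.76
-174.6 x + 223.8 y = 22505.59
Solving the 2×2 system: x ≈ -37.9, y ≈ 71.0 km.

-37.9 km east, 71.0 km north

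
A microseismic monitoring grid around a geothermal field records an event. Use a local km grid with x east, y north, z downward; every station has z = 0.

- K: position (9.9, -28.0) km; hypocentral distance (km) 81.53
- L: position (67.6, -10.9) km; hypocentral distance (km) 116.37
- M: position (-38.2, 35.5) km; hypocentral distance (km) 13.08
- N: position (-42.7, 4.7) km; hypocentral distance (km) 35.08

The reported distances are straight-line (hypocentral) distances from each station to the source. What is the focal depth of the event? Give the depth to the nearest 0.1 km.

Each station gives a sphere (x−x_i)² + (y−y_i)² + z² = d_i² (stations at z=0).
Subtracting the K sphere from L and M: z² cancels, leaving linear equations in x and y:
115.4 x + 34.2 y = -3088.28
-96.2 x + 127.0 y = 8313.53
Solving: x ≈ -37.699, y ≈ 36.905 km (keep extra digits for the depth step; rounded: -37.7, 36.9).
Then from the K sphere: z² = 81.53² − (x − 9.9)² − (y + 28.0)² with x = -37.699, y = 36.905, so z ≈ 12.993 ≈ 13.0 km.

z ≈ 13.0 km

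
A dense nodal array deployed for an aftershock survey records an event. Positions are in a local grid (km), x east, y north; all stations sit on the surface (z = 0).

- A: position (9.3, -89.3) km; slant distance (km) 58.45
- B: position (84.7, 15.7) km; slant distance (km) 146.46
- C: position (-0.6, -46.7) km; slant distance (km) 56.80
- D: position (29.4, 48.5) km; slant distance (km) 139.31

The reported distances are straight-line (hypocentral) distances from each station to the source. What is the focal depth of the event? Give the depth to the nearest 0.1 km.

45.4 km

Each station gives a sphere (x−x_i)² + (y−y_i)² + z² = d_i² (stations at z=0).
Subtracting the A sphere from B and C: z² cancels, leaving linear equations in x and y:
150.8 x + 210.0 y = -18674.53
-19.8 x + 85.2 y = -5689.57
Solving: x ≈ -23.301, y ≈ -72.194 km (keep extra digits for the depth step; rounded: -23.3, -72.2).
Then from the A sphere: z² = 58.45² − (x − 9.3)² − (y + 89.3)² with x = -23.301, y = -72.194, so z ≈ 45.398 ≈ 45.4 km.
Check against D (with the unrounded solution): distance 139.30 ≈ 139.31 km. ✓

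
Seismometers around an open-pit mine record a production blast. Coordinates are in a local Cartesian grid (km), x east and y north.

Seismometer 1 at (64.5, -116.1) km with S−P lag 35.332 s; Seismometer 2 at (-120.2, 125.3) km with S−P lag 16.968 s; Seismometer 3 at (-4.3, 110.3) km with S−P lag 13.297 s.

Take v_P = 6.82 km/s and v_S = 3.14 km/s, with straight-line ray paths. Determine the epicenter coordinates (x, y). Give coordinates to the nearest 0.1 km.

-54.6 km east, 51.5 km north

Distance from S−P lag: d = Δt · v_P v_S / (v_P − v_S) = Δt · (6.82·3.14)/(6.82−3.14) ≈ 5.8192·Δt.
So d_Seismometer 1 = 205.61, d_Seismometer 2 = 98.74, d_Seismometer 3 = 77.38 km.
Circle about each station: (x − 64.5)² + (y + 116.1)² = 205.61²; (x + 120.2)² + (y − 125.3)² = 98.74²; (x + 4.3)² + (y − 110.3)² = 77.38².
Subtracting the Seismometer 1 equation from the Seismometer 2 and Seismometer 3 equations removes the quadratic terms:
-369.4 x + 482.8 y = 45034.55
-137.6 x + 452.8 y = 30832.93
Solving the 2×2 system: x ≈ -54.6, y ≈ 51.5 km.
Check against Seismometer 1 (with the unrounded x, y): √((x − 64.5)²+(y + 116.1)²) = 205.61 ≈ 205.61 km. ✓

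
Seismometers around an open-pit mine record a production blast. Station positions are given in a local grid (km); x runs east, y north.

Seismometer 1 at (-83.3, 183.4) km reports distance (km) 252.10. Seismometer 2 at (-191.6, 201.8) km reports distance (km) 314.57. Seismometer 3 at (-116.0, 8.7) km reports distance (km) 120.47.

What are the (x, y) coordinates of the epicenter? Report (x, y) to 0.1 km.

Circle about each station: (x + 83.3)² + (y − 183.4)² = 252.10²; (x + 191.6)² + (y − 201.8)² = 314.57²; (x + 116.0)² + (y − 8.7)² = 120.47².
Subtracting the Seismometer 1 equation from the Seismometer 2 and Seismometer 3 equations removes the quadratic terms:
-216.6 x + 36.8 y = 1459.48
-65.4 x − 349.4 y = 21998.63
Solving the 2×2 system: x ≈ -16.9, y ≈ -59.8 km.

(-16.9, -59.8)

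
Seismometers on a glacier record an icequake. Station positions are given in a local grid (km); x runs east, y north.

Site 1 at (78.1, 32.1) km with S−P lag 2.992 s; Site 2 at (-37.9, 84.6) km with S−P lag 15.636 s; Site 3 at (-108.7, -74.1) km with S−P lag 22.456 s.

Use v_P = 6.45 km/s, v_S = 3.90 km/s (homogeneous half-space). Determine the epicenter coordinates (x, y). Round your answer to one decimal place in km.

Distance from S−P lag: d = Δt · v_P v_S / (v_P − v_S) = Δt · (6.45·3.90)/(6.45−3.90) ≈ 9.8647·Δt.
So d_Site 1 = 29.52, d_Site 2 = 154.24, d_Site 3 = 221.52 km.
Circle about each station: (x − 78.1)² + (y − 32.1)² = 29.52²; (x + 37.9)² + (y − 84.6)² = 154.24²; (x + 108.7)² + (y + 74.1)² = 221.52².
Subtracting the Site 1 equation from the Site 2 and Site 3 equations removes the quadratic terms:
-232.0 x + 105.0 y = -21455.00
-373.6 x − 212.4 y = -38023.20
Solving the 2×2 system: x ≈ 96.6, y ≈ 9.1 km.

96.6 km east, 9.1 km north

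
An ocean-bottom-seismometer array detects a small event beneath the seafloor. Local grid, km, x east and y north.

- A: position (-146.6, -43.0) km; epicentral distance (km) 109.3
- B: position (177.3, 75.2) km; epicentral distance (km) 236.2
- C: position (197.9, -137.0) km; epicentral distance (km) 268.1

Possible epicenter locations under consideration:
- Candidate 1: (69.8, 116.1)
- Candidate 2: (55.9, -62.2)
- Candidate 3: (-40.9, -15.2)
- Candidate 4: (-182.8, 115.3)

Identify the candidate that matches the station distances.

For each candidate, compare |candidate − station| to the reported distance:
Candidate 1: residuals A 159.3, B 121.2, C 15.6 → max 159.3 km
Candidate 2: residuals A 94.1, B 52.9, C 107.6 → max 107.6 km
Candidate 3: residuals A 0.0, B 0.0, C 0.0 → max 0.0 km
Candidate 4: residuals A 53.1, B 126.1, C 188.6 → max 188.6 km
Only Candidate 3 has all residuals ≈ 0.

Candidate 3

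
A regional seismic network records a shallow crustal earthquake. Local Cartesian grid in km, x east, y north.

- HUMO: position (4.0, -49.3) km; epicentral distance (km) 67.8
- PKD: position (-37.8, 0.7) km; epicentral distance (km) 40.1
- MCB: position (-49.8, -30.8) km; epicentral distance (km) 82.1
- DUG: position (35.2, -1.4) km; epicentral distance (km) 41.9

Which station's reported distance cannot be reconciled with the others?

MCB

Solve using three stations at a time. Using HUMO, PKD, DUG (subtract circle equations pairwise → linear system) gives (x, y) ≈ (-1.8, 18.2).
Distances from that point to each station vs reported:
  HUMO: calculated 67.8 vs reported 67.8 → residual 0.0 km
  PKD: calculated 40.1 vs reported 40.1 → residual 0.0 km
  MCB: calculated 68.6 vs reported 82.1 → residual 13.5 km
  DUG: calculated 41.9 vs reported 41.9 → residual 0.0 km
HUMO, PKD, DUG are mutually consistent (residuals ≈ 0); MCB is off by 13.5 km.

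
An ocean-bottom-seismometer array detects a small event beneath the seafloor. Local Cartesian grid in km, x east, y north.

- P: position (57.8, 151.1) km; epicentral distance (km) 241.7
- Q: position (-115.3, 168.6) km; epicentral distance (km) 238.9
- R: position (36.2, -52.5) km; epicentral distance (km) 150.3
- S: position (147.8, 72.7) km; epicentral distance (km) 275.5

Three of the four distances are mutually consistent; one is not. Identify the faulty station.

Solve using three stations at a time. Using P, R, S (subtract circle equations pairwise → linear system) gives (x, y) ≈ (-110.9, -21.9).
Distances from that point to each station vs reported:
  P: calculated 241.7 vs reported 241.7 → residual 0.0 km
  Q: calculated 190.6 vs reported 238.9 → residual 48.3 km
  R: calculated 150.2 vs reported 150.3 → residual 0.1 km
  S: calculated 275.5 vs reported 275.5 → residual 0.0 km
P, R, S are mutually consistent (residuals ≈ 0); Q is off by 48.3 km.

Q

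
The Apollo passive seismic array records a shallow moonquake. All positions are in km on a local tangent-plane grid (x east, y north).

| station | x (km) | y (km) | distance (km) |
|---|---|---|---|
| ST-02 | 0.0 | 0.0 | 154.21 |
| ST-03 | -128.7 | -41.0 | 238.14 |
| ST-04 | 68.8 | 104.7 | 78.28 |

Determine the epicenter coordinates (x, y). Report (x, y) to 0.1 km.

x ≈ 8.0 km, y ≈ 154.0 km

Circle about each station: x² + y² = 154.21²; (x + 128.7)² + (y + 41.0)² = 238.14²; (x − 68.8)² + (y − 104.7)² = 78.28².
Subtracting pairs of circle equations eliminates x²+y² and gives linear equations (the radical axes):
-257.4 x − 82.0 y = -14685.25
137.6 x + 209.4 y = 33348.50
Solving the 2×2 system: x ≈ 8.0, y ≈ 154.0 km.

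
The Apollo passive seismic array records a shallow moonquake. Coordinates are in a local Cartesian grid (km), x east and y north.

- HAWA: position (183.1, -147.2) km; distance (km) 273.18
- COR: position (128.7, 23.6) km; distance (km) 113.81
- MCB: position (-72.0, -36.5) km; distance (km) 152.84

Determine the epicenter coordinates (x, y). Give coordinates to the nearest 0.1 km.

Circle about each station: (x − 183.1)² + (y + 147.2)² = 273.18²; (x − 128.7)² + (y − 23.6)² = 113.81²; (x + 72.0)² + (y + 36.5)² = 152.84².
Subtracting pairs of circle equations eliminates x²+y² and gives linear equations (the radical axes):
-108.8 x + 341.6 y = 23601.80
-510.2 x + 221.4 y = 2590.05
Solving the 2×2 system: x ≈ 28.9, y ≈ 78.3 km.
Check against HAWA (with the unrounded x, y): √((x − 183.1)²+(y + 147.2)²) = 273.18 ≈ 273.18 km. ✓

x ≈ 28.9 km, y ≈ 78.3 km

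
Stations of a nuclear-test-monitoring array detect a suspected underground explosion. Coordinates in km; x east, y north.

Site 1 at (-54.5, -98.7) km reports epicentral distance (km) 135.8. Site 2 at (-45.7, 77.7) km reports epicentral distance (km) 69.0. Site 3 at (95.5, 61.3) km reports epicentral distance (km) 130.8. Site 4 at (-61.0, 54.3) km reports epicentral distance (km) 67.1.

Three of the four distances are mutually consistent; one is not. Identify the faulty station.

Site 3

Solve using three stations at a time. Using Site 1, Site 2, Site 4 (subtract circle equations pairwise → linear system) gives (x, y) ≈ (-0.3, 25.8).
Distances from that point to each station vs reported:
  Site 1: calculated 135.8 vs reported 135.8 → residual 0.0 km
  Site 2: calculated 69.0 vs reported 69.0 → residual 0.0 km
  Site 3: calculated 102.2 vs reported 130.8 → residual 28.6 km
  Site 4: calculated 67.1 vs reported 67.1 → residual 0.0 km
Site 1, Site 2, Site 4 are mutually consistent (residuals ≈ 0); Site 3 is off by 28.6 km.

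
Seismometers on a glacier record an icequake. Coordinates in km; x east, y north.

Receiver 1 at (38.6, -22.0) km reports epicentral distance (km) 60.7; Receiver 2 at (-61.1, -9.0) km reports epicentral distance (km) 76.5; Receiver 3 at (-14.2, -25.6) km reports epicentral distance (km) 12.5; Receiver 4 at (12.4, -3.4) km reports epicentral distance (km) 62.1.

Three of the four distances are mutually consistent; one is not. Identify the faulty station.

Solve using three stations at a time. Using Receiver 1, Receiver 2, Receiver 4 (subtract circle equations pairwise → linear system) gives (x, y) ≈ (-6.5, -62.4).
Distances from that point to each station vs reported:
  Receiver 1: calculated 60.5 vs reported 60.7 → residual 0.2 km
  Receiver 2: calculated 76.4 vs reported 76.5 → residual 0.1 km
  Receiver 3: calculated 37.6 vs reported 12.5 → residual 25.1 km
  Receiver 4: calculated 61.9 vs reported 62.1 → residual 0.2 km
Receiver 1, Receiver 2, Receiver 4 are mutually consistent (residuals ≈ 0); Receiver 3 is off by 25.1 km.

Receiver 3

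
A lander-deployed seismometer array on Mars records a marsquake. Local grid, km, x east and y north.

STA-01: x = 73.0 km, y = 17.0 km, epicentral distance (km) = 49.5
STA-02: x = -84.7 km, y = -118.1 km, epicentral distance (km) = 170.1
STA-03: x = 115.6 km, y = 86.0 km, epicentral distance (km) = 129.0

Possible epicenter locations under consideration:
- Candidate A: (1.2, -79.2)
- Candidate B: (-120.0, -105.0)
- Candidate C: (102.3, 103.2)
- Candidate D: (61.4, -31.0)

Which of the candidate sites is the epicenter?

For each candidate, compare |candidate − station| to the reported distance:
Candidate A: residuals STA-01 70.5, STA-02 75.8, STA-03 71.9 → max 75.8 km
Candidate B: residuals STA-01 178.8, STA-02 132.4, STA-03 174.3 → max 178.8 km
Candidate C: residuals STA-01 41.5, STA-02 119.6, STA-03 107.3 → max 119.6 km
Candidate D: residuals STA-01 0.1, STA-02 0.0, STA-03 0.1 → max 0.1 km
Only Candidate D has all residuals ≈ 0.

Candidate D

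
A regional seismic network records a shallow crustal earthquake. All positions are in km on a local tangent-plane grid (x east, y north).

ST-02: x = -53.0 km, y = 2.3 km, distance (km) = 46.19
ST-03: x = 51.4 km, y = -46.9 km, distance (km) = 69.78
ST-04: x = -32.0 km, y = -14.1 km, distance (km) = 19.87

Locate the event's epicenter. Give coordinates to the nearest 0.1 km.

-13.9 km east, -22.3 km north

Circle about each station: (x + 53.0)² + (y − 2.3)² = 46.19²; (x − 51.4)² + (y + 46.9)² = 69.78²; (x + 32.0)² + (y + 14.1)² = 19.87².
Subtracting pairs of circle equations eliminates x²+y² and gives linear equations (the radical axes):
208.8 x − 98.4 y = -708.45
42.0 x − 32.8 y = 147.22
Solving the 2×2 system: x ≈ -13.9, y ≈ -22.3 km.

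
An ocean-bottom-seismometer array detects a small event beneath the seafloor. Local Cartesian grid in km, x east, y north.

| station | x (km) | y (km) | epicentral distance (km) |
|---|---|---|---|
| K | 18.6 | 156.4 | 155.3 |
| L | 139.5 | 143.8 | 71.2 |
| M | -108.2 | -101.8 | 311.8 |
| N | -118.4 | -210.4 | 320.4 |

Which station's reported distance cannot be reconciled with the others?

Solve using three stations at a time. Using K, L, M (subtract circle equations pairwise → linear system) gives (x, y) ≈ (149.8, 73.3).
Distances from that point to each station vs reported:
  K: calculated 155.3 vs reported 155.3 → residual 0.0 km
  L: calculated 71.3 vs reported 71.2 → residual 0.1 km
  M: calculated 311.8 vs reported 311.8 → residual 0.0 km
  N: calculated 390.4 vs reported 320.4 → residual 70.0 km
K, L, M are mutually consistent (residuals ≈ 0); N is off by 70.0 km.

N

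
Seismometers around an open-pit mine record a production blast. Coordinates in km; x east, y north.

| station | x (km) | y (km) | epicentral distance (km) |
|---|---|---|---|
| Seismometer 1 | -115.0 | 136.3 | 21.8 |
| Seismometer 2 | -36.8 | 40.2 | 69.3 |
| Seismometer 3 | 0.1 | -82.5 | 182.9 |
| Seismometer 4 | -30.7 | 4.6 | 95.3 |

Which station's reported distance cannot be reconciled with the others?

Seismometer 1

Solve using three stations at a time. Using Seismometer 2, Seismometer 3, Seismometer 4 (subtract circle equations pairwise → linear system) gives (x, y) ≈ (-99.1, 71.3).
Distances from that point to each station vs reported:
  Seismometer 1: calculated 66.9 vs reported 21.8 → residual 45.1 km
  Seismometer 2: calculated 69.7 vs reported 69.3 → residual 0.4 km
  Seismometer 3: calculated 183.0 vs reported 182.9 → residual 0.1 km
  Seismometer 4: calculated 95.6 vs reported 95.3 → residual 0.3 km
Seismometer 2, Seismometer 3, Seismometer 4 are mutually consistent (residuals ≈ 0); Seismometer 1 is off by 45.1 km.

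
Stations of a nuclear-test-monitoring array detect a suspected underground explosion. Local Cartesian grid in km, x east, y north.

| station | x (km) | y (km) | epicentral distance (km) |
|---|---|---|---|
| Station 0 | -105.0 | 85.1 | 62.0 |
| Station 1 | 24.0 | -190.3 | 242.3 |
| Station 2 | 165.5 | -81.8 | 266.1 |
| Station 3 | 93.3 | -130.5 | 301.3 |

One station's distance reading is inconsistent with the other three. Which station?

Solve using three stations at a time. Using Station 0, Station 1, Station 2 (subtract circle equations pairwise → linear system) gives (x, y) ≈ (-75.7, 30.5).
Distances from that point to each station vs reported:
  Station 0: calculated 61.9 vs reported 62.0 → residual 0.1 km
  Station 1: calculated 242.3 vs reported 242.3 → residual 0.0 km
  Station 2: calculated 266.1 vs reported 266.1 → residual 0.0 km
  Station 3: calculated 233.4 vs reported 301.3 → residual 67.9 km
Station 0, Station 1, Station 2 are mutually consistent (residuals ≈ 0); Station 3 is off by 67.9 km.

Station 3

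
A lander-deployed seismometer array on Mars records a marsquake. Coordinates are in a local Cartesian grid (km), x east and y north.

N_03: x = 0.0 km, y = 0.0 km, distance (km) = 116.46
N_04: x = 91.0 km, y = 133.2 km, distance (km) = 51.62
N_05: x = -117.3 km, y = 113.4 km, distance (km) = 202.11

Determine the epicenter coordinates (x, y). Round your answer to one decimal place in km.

Circle about each station: x² + y² = 116.46²; (x − 91.0)² + (y − 133.2)² = 51.62²; (x + 117.3)² + (y − 113.4)² = 202.11².
Subtracting the N_03 equation from the N_04 and N_05 equations removes the quadratic terms:
182.0 x + 266.4 y = 36921.55
-234.6 x + 226.8 y = -666.67
Solving the 2×2 system: x ≈ 82.4, y ≈ 82.3 km.

x ≈ 82.4 km, y ≈ 82.3 km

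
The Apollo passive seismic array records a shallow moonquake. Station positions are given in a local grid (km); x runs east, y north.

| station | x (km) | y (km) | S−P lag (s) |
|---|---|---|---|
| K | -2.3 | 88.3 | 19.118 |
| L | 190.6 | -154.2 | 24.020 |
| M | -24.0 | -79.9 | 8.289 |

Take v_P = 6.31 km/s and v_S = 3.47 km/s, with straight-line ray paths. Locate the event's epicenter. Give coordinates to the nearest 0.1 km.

34.6 km east, -54.4 km north

Distance from S−P lag: d = Δt · v_P v_S / (v_P − v_S) = Δt · (6.31·3.47)/(6.31−3.47) ≈ 7.7098·Δt.
So d_K = 147.40, d_L = 185.19, d_M = 63.91 km.
Circle about each station: (x + 2.3)² + (y − 88.3)² = 147.40²; (x − 190.6)² + (y + 154.2)² = 185.19²; (x + 24.0)² + (y + 79.9)² = 63.91².
Subtracting pairs of circle equations eliminates x²+y² and gives linear equations (the radical axes):
385.8 x − 485.0 y = 39735.24
-43.4 x − 336.4 y = 16800.10
Solving the 2×2 system: x ≈ 34.6, y ≈ -54.4 km.
Check against K (with the unrounded x, y): √((x + 2.3)²+(y − 88.3)²) = 147.40 ≈ 147.40 km. ✓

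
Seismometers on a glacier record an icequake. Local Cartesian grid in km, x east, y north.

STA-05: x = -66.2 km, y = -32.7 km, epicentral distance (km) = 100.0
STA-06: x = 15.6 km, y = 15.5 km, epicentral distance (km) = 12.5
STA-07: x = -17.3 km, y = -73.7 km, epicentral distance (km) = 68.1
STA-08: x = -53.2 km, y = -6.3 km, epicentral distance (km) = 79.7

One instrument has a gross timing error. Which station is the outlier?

STA-07

Solve using three stations at a time. Using STA-05, STA-06, STA-08 (subtract circle equations pairwise → linear system) gives (x, y) ≈ (25.2, 7.8).
Distances from that point to each station vs reported:
  STA-05: calculated 100.0 vs reported 100.0 → residual 0.0 km
  STA-06: calculated 12.3 vs reported 12.5 → residual 0.2 km
  STA-07: calculated 91.9 vs reported 68.1 → residual 23.8 km
  STA-08: calculated 79.7 vs reported 79.7 → residual 0.0 km
STA-05, STA-06, STA-08 are mutually consistent (residuals ≈ 0); STA-07 is off by 23.8 km.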